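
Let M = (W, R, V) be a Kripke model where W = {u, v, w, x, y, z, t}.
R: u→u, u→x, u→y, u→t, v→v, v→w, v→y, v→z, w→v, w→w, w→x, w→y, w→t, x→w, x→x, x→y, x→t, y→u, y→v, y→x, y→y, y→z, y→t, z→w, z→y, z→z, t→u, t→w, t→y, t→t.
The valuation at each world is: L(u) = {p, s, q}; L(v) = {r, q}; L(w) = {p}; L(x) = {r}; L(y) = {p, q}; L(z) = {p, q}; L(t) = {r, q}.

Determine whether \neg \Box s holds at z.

Yes

Recall that \Box ψ holds at a world iff ψ holds at every accessible world, and \Diamond ψ holds iff ψ holds at some accessible world.
At z: \Box s is false, so \neg \Box s is true.
  At z: \Box s requires s at every successor {w, y, z}.
    s fails at w, so \Box s is false at z.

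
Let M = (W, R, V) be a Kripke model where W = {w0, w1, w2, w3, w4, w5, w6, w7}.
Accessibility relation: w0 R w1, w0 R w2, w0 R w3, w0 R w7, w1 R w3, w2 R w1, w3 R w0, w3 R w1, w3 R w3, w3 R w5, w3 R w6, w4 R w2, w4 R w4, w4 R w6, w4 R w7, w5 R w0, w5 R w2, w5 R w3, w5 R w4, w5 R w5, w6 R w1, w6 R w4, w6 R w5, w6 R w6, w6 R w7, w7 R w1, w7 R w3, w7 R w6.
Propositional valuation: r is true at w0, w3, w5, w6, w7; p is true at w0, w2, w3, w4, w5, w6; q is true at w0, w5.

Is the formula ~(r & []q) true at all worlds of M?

Let φ = ~(r & []q). Evaluate φ at each world:
  w0 (successors {w1, w2, w3, w7}): φ is true.
  w1 (successors {w3}): φ is true.
  w2 (successors {w1}): φ is true.
  w3 (successors {w0, w1, w3, w5, w6}): φ is true.
  w4 (successors {w2, w4, w6, w7}): φ is true.
  w5 (successors {w0, w2, w3, w4, w5}): φ is true.
  w6 (successors {w1, w4, w5, w6, w7}): φ is true.
  w7 (successors {w1, w3, w6}): φ is true.
For instance, at w5:
  At w5: r & []q is false, so ~(r & []q) is true.
    At w5: r is true, []q is false, so r & []q is false.
      At w5: []q requires q at every successor {w0, w2, w3, w4, w5}.
        q fails at w2, so []q is false at w5.

Yes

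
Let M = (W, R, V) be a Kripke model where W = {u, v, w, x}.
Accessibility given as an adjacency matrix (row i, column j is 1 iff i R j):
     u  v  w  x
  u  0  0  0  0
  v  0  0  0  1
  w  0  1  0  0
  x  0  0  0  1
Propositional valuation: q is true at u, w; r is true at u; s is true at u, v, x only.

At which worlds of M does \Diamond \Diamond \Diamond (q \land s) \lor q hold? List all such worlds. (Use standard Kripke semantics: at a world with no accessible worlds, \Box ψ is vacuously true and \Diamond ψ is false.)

Let φ = \Diamond \Diamond \Diamond (q \land s) \lor q. Evaluate φ at each world:
  u (successors ∅): φ is true.
  v (successors {x}): φ is false.
  w (successors {v}): φ is true.
  x (successors {x}): φ is false.
For instance, at v:
  At v: \Diamond \Diamond \Diamond (q \land s) is false, q is false, so \Diamond \Diamond \Diamond (q \land s) \lor q is false.
    At v: \Diamond \Diamond \Diamond (q \land s) requires \Diamond \Diamond (q \land s) at some successor in {x}.
      At x: \Diamond \Diamond (q \land s) is false.
    So \Diamond \Diamond \Diamond (q \land s) is false at v.
Satisfying worlds: {u, w}

u, w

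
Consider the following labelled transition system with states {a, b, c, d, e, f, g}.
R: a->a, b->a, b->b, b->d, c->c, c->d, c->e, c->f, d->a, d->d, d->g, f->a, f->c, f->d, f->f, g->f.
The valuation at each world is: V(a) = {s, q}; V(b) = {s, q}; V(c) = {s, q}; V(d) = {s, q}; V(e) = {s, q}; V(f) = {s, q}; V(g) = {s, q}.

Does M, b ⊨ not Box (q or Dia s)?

No

At b: Box (q or Dia s) is true, so not Box (q or Dia s) is false.
  At b: Box (q or Dia s) requires q or Dia s at every successor {a, b, d}.
      At a: q is true, Dia s is true, so q or Dia s is true.
      At b: q is true, Dia s is true, so q or Dia s is true.
      At d: q is true, Dia s is true, so q or Dia s is true.
  So Box (q or Dia s) is true at b.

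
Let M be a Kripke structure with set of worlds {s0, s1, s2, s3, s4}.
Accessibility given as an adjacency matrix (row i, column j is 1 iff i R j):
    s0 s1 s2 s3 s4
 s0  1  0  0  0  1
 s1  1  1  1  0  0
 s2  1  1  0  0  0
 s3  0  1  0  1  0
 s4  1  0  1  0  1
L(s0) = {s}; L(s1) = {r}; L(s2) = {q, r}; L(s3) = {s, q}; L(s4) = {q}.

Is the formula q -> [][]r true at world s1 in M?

Recall that []ψ holds at a world iff ψ holds at every accessible world, and <>ψ holds iff ψ holds at some accessible world.
At s1: q is false, [][]r is false, so q -> [][]r is true.
  At s1: [][]r requires []r at every successor {s0, s1, s2}.
    []r fails at s0, so [][]r is false at s1.
      At s0: []r requires r at every successor {s0, s4}.
        r fails at s0, so []r is false at s0.

Yes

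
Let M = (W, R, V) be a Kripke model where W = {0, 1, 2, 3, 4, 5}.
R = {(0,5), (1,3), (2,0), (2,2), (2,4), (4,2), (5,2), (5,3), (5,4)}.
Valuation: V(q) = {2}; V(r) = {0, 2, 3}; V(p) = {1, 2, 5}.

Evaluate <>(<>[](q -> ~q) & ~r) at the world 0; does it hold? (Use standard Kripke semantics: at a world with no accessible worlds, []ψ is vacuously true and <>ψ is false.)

Yes

At 0: <>(<>[](q -> ~q) & ~r) requires <>[](q -> ~q) & ~r at some successor in {5}.
  <>[](q -> ~q) & ~r holds at 5, so <>(<>[](q -> ~q) & ~r) is true at 0.
    At 5: <>[](q -> ~q) is true, ~r is true, so <>[](q -> ~q) & ~r is true.
      At 5: <>[](q -> ~q) requires [](q -> ~q) at some successor in {2, 3, 4}.
        [](q -> ~q) holds at 3, so <>[](q -> ~q) is true at 5.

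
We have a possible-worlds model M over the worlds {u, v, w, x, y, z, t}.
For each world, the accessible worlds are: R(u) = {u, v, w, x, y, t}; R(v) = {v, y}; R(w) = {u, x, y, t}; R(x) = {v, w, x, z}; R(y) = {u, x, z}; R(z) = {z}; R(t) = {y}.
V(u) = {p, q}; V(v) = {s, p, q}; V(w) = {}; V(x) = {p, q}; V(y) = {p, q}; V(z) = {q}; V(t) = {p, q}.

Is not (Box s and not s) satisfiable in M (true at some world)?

Yes

Recall that Box ψ holds at a world iff ψ holds at every accessible world, and Dia ψ holds iff ψ holds at some accessible world.
Let φ = not (Box s and not s). Evaluate φ at each world:
  u (successors {u, v, w, x, y, t}): φ is true.
  v (successors {v, y}): φ is true.
  w (successors {u, x, y, t}): φ is true.
  x (successors {v, w, x, z}): φ is true.
  y (successors {u, x, z}): φ is true.
  z (successors {z}): φ is true.
  t (successors {y}): φ is true.
Detail at u (witness):
  At u: Box s and not s is false, so not (Box s and not s) is true.
    At u: Box s is false, not s is true, so Box s and not s is false.
      At u: Box s requires s at every successor {u, v, w, x, y, t}.
        s fails at u, so Box s is false at u.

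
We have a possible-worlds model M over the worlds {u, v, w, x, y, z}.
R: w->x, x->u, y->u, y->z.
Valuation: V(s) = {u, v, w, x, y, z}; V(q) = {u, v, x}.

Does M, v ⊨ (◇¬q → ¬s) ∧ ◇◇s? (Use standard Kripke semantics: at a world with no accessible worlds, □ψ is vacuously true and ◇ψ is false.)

No

Recall that ◇ψ holds at a world iff ψ holds at some accessible world.
At v: ◇¬q → ¬s is true, ◇◇s is false, so (◇¬q → ¬s) ∧ ◇◇s is false.
  At v: ◇¬q is false, ¬s is false, so ◇¬q → ¬s is true.
    At v: no accessible worlds, so ◇¬q is false.
  At v: no accessible worlds, so ◇◇s is false.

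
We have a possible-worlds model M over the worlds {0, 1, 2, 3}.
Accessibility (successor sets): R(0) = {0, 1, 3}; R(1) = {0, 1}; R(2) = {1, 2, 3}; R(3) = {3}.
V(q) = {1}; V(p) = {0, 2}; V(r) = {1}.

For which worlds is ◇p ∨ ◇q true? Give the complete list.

Recall that ◇ψ holds at a world iff ψ holds at some accessible world.
Let φ = ◇p ∨ ◇q. Evaluate φ at each world:
  0 (successors {0, 1, 3}): φ is true.
  1 (successors {0, 1}): φ is true.
  2 (successors {1, 2, 3}): φ is true.
  3 (successors {3}): φ is false.
For instance, at 2:
  At 2: ◇p is true, ◇q is true, so ◇p ∨ ◇q is true.
    At 2: ◇p requires p at some successor in {1, 2, 3}.
      p holds at 2, so ◇p is true at 2.
    At 2: ◇q requires q at some successor in {1, 2, 3}.
      q holds at 1, so ◇q is true at 2.
Satisfying worlds: {0, 1, 2}

0, 1, 2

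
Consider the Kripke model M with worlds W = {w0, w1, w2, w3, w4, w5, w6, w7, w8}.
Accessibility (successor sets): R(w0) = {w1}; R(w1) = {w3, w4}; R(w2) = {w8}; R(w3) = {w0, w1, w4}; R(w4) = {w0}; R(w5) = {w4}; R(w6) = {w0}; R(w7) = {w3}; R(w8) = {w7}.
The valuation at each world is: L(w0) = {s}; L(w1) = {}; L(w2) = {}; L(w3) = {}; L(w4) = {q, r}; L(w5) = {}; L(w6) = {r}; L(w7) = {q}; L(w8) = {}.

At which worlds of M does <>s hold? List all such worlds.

w3, w4, w6

Recall that <>ψ holds at a world iff ψ holds at some accessible world.
Let φ = <>s. Evaluate φ at each world:
  w0 (successors {w1}): φ is false.
  w1 (successors {w3, w4}): φ is false.
  w2 (successors {w8}): φ is false.
  w3 (successors {w0, w1, w4}): φ is true.
  w4 (successors {w0}): φ is true.
  w5 (successors {w4}): φ is false.
  w6 (successors {w0}): φ is true.
  w7 (successors {w3}): φ is false.
  w8 (successors {w7}): φ is false.
For instance, at w0:
  At w0: <>s requires s at some successor in {w1}.
    At w1: s is false.
  So <>s is false at w0.
Satisfying worlds: {w3, w4, w6}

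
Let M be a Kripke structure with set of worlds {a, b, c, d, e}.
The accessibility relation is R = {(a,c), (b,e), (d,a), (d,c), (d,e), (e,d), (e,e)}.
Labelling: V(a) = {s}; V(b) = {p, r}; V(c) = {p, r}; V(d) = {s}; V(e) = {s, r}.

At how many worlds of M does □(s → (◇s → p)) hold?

2

Let φ = □(s → (◇s → p)). Evaluate φ at each world:
  a (successors {c}): φ is true.
  b (successors {e}): φ is false.
  c (successors ∅): φ is true.
  d (successors {a, c, e}): φ is false.
  e (successors {d, e}): φ is false.
For instance, at a:
  At a: □(s → (◇s → p)) requires s → (◇s → p) at every successor {c}.
      At c: s is false, ◇s → p is true, so s → (◇s → p) is true.
  So □(s → (◇s → p)) is true at a.
Satisfying worlds: {a, c}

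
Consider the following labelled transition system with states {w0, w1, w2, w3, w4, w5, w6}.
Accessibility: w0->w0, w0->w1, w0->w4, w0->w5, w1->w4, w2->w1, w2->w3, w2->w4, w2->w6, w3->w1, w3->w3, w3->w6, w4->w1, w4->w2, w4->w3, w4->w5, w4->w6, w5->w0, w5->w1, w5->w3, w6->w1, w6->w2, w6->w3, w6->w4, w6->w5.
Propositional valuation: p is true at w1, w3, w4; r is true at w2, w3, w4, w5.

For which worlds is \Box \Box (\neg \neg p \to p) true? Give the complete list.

Let φ = \Box \Box (\neg \neg p \to p). Evaluate φ at each world:
  w0 (successors {w0, w1, w4, w5}): φ is true.
  w1 (successors {w4}): φ is true.
  w2 (successors {w1, w3, w4, w6}): φ is true.
  w3 (successors {w1, w3, w6}): φ is true.
  w4 (successors {w1, w2, w3, w5, w6}): φ is true.
  w5 (successors {w0, w1, w3}): φ is true.
  w6 (successors {w1, w2, w3, w4, w5}): φ is true.
For instance, at w3:
  At w3: \Box \Box (\neg \neg p \to p) requires \Box (\neg \neg p \to p) at every successor {w1, w3, w6}.
      At w1: \Box (\neg \neg p \to p) requires \neg \neg p \to p at every successor {w4}.
        At w4: \neg \neg p \to p is true.
      So \Box (\neg \neg p \to p) is true at w1.
      At w3: \Box (\neg \neg p \to p) requires \neg \neg p \to p at every successor {w1, w3, w6}.
        At w1: \neg \neg p \to p is true.
        At w3: \neg \neg p \to p is true.
        At w6: \neg \neg p \to p is true.
      So \Box (\neg \neg p \to p) is true at w3.
      At w6: \Box (\neg \neg p \to p) requires \neg \neg p \to p at every successor {w1, w2, w3, w4, w5}.
        At w1: \neg \neg p \to p is true.
        At w2: \neg \neg p \to p is true.
        At w3: \neg \neg p \to p is true.
        At w4: \neg \neg p \to p is true.
        At w5: \neg \neg p \to p is true.
      So \Box (\neg \neg p \to p) is true at w6.
  So \Box \Box (\neg \neg p \to p) is true at w3.
Satisfying worlds: {w0, w1, w2, w3, w4, w5, w6}

w0, w1, w2, w3, w4, w5, w6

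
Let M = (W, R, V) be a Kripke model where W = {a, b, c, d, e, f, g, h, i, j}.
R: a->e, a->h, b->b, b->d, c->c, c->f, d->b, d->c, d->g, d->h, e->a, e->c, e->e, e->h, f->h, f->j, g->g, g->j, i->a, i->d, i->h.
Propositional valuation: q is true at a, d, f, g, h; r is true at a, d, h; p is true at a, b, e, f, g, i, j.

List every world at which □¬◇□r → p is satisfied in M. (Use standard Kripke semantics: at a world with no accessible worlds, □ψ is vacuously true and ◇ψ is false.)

Let φ = □¬◇□r → p. Evaluate φ at each world:
  a (successors {e, h}): φ is true.
  b (successors {b, d}): φ is true.
  c (successors {c, f}): φ is true.
  d (successors {b, c, g, h}): φ is true.
  e (successors {a, c, e, h}): φ is true.
  f (successors {h, j}): φ is true.
  g (successors {g, j}): φ is true.
  h (successors ∅): φ is false.
  i (successors {a, d, h}): φ is true.
  j (successors ∅): φ is true.
For instance, at f:
  At f: □¬◇□r is true, p is true, so □¬◇□r → p is true.
    At f: □¬◇□r requires ¬◇□r at every successor {h, j}.
      At h: ¬◇□r is true.
      At j: ¬◇□r is true.
    So □¬◇□r is true at f.
Satisfying worlds: {a, b, c, d, e, f, g, i, j}

a, b, c, d, e, f, g, i, j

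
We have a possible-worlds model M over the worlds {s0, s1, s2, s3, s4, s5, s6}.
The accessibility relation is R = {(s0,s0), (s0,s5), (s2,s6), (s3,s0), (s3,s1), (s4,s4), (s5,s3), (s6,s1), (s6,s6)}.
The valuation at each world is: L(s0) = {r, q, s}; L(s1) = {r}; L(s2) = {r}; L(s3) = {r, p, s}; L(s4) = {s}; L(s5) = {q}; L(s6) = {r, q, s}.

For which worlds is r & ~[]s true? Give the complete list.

Let φ = r & ~[]s. Evaluate φ at each world:
  s0 (successors {s0, s5}): φ is true.
  s1 (successors ∅): φ is false.
  s2 (successors {s6}): φ is false.
  s3 (successors {s0, s1}): φ is true.
  s4 (successors {s4}): φ is false.
  s5 (successors {s3}): φ is false.
  s6 (successors {s1, s6}): φ is true.
For instance, at s6:
  At s6: r is true, ~[]s is true, so r & ~[]s is true.
    At s6: []s is false, so ~[]s is true.
      At s6: []s requires s at every successor {s1, s6}.
        s fails at s1, so []s is false at s6.
Satisfying worlds: {s0, s3, s6}

s0, s3, s6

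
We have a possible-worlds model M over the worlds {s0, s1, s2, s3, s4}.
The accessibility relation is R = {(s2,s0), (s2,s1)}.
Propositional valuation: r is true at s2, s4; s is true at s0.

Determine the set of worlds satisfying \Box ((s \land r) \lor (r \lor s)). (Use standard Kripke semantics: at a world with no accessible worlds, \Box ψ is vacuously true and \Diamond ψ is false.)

s0, s1, s3, s4

Let φ = \Box ((s \land r) \lor (r \lor s)). Evaluate φ at each world:
  s0 (successors ∅): φ is true.
  s1 (successors ∅): φ is true.
  s2 (successors {s0, s1}): φ is false.
  s3 (successors ∅): φ is true.
  s4 (successors ∅): φ is true.
For instance, at s2:
  At s2: \Box ((s \land r) \lor (r \lor s)) requires (s \land r) \lor (r \lor s) at every successor {s0, s1}.
    (s \land r) \lor (r \lor s) fails at s1, so \Box ((s \land r) \lor (r \lor s)) is false at s2.
Satisfying worlds: {s0, s1, s3, s4}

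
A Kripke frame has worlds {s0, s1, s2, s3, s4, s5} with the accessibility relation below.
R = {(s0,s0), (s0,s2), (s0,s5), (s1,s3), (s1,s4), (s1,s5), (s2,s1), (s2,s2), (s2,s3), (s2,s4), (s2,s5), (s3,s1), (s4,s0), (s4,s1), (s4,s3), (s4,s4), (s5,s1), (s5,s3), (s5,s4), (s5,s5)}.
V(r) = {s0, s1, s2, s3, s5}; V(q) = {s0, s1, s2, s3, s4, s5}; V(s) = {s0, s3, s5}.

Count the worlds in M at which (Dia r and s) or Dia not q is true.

Let φ = (Dia r and s) or Dia not q. Evaluate φ at each world:
  s0 (successors {s0, s2, s5}): φ is true.
  s1 (successors {s3, s4, s5}): φ is false.
  s2 (successors {s1, s2, s3, s4, s5}): φ is false.
  s3 (successors {s1}): φ is true.
  s4 (successors {s0, s1, s3, s4}): φ is false.
  s5 (successors {s1, s3, s4, s5}): φ is true.
For instance, at s5:
  At s5: Dia r and s is true, Dia not q is false, so (Dia r and s) or Dia not q is true.
    At s5: Dia r is true, s is true, so Dia r and s is true.
      At s5: Dia r requires r at some successor in {s1, s3, s4, s5}.
        r holds at s1, so Dia r is true at s5.
    At s5: Dia not q requires not q at some successor in {s1, s3, s4, s5}.
      At s1: not q is false.
      At s3: not q is false.
      At s4: not q is false.
      At s5: not q is false.
    So Dia not q is false at s5.
Satisfying worlds: {s0, s3, s5}

3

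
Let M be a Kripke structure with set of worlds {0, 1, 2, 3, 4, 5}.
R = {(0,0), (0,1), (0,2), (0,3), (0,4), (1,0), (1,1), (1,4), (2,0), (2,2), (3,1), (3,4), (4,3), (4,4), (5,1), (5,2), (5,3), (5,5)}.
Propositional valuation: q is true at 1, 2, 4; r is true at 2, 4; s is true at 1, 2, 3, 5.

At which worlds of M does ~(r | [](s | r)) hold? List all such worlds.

0, 1

Recall that []ψ holds at a world iff ψ holds at every accessible world, and <>ψ holds iff ψ holds at some accessible world.
Let φ = ~(r | [](s | r)). Evaluate φ at each world:
  0 (successors {0, 1, 2, 3, 4}): φ is true.
  1 (successors {0, 1, 4}): φ is true.
  2 (successors {0, 2}): φ is false.
  3 (successors {1, 4}): φ is false.
  4 (successors {3, 4}): φ is false.
  5 (successors {1, 2, 3, 5}): φ is false.
For instance, at 3:
  At 3: r | [](s | r) is true, so ~(r | [](s | r)) is false.
    At 3: r is false, [](s | r) is true, so r | [](s | r) is true.
      At 3: [](s | r) requires s | r at every successor {1, 4}.
        At 1: s | r is true.
        At 4: s | r is true.
      So [](s | r) is true at 3.
Satisfying worlds: {0, 1}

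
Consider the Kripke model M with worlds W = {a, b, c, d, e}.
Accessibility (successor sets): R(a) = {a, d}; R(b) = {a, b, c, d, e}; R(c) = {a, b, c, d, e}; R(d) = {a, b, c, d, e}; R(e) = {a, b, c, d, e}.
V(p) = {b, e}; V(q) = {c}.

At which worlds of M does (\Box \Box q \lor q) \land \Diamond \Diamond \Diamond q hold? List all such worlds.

c

Let φ = (\Box \Box q \lor q) \land \Diamond \Diamond \Diamond q. Evaluate φ at each world:
  a (successors {a, d}): φ is false.
  b (successors {a, b, c, d, e}): φ is false.
  c (successors {a, b, c, d, e}): φ is true.
  d (successors {a, b, c, d, e}): φ is false.
  e (successors {a, b, c, d, e}): φ is false.
For instance, at b:
  At b: \Box \Box q \lor q is false, \Diamond \Diamond \Diamond q is true, so (\Box \Box q \lor q) \land \Diamond \Diamond \Diamond q is false.
    At b: \Box \Box q is false, q is false, so \Box \Box q \lor q is false.
      At b: \Box \Box q requires \Box q at every successor {a, b, c, d, e}.
        \Box q fails at a, so \Box \Box q is false at b.
    At b: \Diamond \Diamond \Diamond q requires \Diamond \Diamond q at some successor in {a, b, c, d, e}.
      \Diamond \Diamond q holds at a, so \Diamond \Diamond \Diamond q is true at b.
Satisfying worlds: {c}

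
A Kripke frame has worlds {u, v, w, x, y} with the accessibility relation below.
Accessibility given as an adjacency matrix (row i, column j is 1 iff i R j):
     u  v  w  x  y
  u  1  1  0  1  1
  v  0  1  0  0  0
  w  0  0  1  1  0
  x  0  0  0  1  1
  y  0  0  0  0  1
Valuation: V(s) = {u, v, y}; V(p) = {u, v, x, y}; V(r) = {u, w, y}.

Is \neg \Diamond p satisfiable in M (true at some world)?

No

Let φ = \neg \Diamond p. Evaluate φ at each world:
  u (successors {u, v, x, y}): φ is false.
  v (successors {v}): φ is false.
  w (successors {w, x}): φ is false.
  x (successors {x, y}): φ is false.
  y (successors {y}): φ is false.
For instance, at u:
  At u: \Diamond p is true, so \neg \Diamond p is false.
    At u: \Diamond p requires p at some successor in {u, v, x, y}.
      p holds at u, so \Diamond p is true at u.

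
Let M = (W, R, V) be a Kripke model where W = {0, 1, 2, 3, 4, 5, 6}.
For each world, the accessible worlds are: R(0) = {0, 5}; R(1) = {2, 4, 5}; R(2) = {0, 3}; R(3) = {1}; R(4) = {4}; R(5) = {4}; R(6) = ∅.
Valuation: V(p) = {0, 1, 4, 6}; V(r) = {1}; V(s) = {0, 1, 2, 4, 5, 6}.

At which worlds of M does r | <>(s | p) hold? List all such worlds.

0, 1, 2, 3, 4, 5

Recall that <>ψ holds at a world iff ψ holds at some accessible world.
Let φ = r | <>(s | p). Evaluate φ at each world:
  0 (successors {0, 5}): φ is true.
  1 (successors {2, 4, 5}): φ is true.
  2 (successors {0, 3}): φ is true.
  3 (successors {1}): φ is true.
  4 (successors {4}): φ is true.
  5 (successors {4}): φ is true.
  6 (successors ∅): φ is false.
For instance, at 1:
  At 1: r is true, <>(s | p) is true, so r | <>(s | p) is true.
    At 1: <>(s | p) requires s | p at some successor in {2, 4, 5}.
      s | p holds at 2, so <>(s | p) is true at 1.
Satisfying worlds: {0, 1, 2, 3, 4, 5}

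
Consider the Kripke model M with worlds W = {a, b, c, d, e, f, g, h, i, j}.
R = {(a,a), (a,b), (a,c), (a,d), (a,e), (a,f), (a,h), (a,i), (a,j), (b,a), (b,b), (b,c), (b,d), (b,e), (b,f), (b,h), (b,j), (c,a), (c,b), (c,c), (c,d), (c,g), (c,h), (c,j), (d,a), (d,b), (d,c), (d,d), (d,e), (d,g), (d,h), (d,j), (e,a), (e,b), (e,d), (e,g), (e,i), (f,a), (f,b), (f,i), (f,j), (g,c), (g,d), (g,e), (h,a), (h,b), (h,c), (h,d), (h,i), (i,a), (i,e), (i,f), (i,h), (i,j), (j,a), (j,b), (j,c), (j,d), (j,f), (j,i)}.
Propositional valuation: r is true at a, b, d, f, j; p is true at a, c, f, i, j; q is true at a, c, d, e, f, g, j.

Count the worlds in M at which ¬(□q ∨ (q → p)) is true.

2

Let φ = ¬(□q ∨ (q → p)). Evaluate φ at each world:
  a (successors {a, b, c, d, e, f, h, i, j}): φ is false.
  b (successors {a, b, c, d, e, f, h, j}): φ is false.
  c (successors {a, b, c, d, g, h, j}): φ is false.
  d (successors {a, b, c, d, e, g, h, j}): φ is true.
  e (successors {a, b, d, g, i}): φ is true.
  f (successors {a, b, i, j}): φ is false.
  g (successors {c, d, e}): φ is false.
  h (successors {a, b, c, d, i}): φ is false.
  i (successors {a, e, f, h, j}): φ is false.
  j (successors {a, b, c, d, f, i}): φ is false.
For instance, at b:
  At b: □q ∨ (q → p) is true, so ¬(□q ∨ (q → p)) is false.
    At b: □q is false, q → p is true, so □q ∨ (q → p) is true.
      At b: □q requires q at every successor {a, b, c, d, e, f, h, j}.
        q fails at b, so □q is false at b.
Satisfying worlds: {d, e}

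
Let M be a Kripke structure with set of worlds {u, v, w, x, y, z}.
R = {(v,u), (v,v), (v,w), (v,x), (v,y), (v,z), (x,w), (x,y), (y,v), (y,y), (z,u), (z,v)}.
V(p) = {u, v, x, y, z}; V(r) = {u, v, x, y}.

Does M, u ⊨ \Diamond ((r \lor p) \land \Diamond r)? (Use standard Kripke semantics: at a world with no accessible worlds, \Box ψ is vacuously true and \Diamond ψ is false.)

No

At u: no accessible worlds, so \Diamond ((r \lor p) \land \Diamond r) is false.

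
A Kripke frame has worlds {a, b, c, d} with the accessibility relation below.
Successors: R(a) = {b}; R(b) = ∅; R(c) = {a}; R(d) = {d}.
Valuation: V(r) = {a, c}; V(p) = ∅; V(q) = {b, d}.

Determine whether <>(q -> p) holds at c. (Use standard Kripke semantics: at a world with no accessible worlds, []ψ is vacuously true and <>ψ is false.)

At c: <>(q -> p) requires q -> p at some successor in {a}.
  q -> p holds at a, so <>(q -> p) is true at c.

Yes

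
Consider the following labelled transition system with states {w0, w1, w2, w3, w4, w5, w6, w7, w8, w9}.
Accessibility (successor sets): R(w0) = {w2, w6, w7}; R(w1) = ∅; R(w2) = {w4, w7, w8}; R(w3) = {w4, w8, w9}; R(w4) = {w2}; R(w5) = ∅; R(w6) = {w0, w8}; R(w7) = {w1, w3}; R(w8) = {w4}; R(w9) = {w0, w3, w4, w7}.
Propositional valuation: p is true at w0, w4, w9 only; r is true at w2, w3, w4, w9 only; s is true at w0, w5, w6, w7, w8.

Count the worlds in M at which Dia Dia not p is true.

Recall that Dia ψ holds at a world iff ψ holds at some accessible world.
Let φ = Dia Dia not p. Evaluate φ at each world:
  w0 (successors {w2, w6, w7}): φ is true.
  w1 (successors ∅): φ is false.
  w2 (successors {w4, w7, w8}): φ is true.
  w3 (successors {w4, w8, w9}): φ is true.
  w4 (successors {w2}): φ is true.
  w5 (successors ∅): φ is false.
  w6 (successors {w0, w8}): φ is true.
  w7 (successors {w1, w3}): φ is true.
  w8 (successors {w4}): φ is true.
  w9 (successors {w0, w3, w4, w7}): φ is true.
For instance, at w4:
  At w4: Dia Dia not p requires Dia not p at some successor in {w2}.
    Dia not p holds at w2, so Dia Dia not p is true at w4.
      At w2: Dia not p requires not p at some successor in {w4, w7, w8}.
        not p holds at w7, so Dia not p is true at w2.
Satisfying worlds: {w0, w2, w3, w4, w6, w7, w8, w9}

8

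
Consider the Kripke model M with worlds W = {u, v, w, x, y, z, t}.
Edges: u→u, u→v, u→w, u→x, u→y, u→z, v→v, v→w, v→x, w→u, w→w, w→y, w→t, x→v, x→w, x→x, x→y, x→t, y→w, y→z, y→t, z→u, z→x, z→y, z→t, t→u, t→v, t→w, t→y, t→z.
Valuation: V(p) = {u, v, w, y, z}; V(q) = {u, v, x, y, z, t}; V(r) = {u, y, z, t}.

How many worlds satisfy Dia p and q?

Let φ = Dia p and q. Evaluate φ at each world:
  u (successors {u, v, w, x, y, z}): φ is true.
  v (successors {v, w, x}): φ is true.
  w (successors {u, w, y, t}): φ is false.
  x (successors {v, w, x, y, t}): φ is true.
  y (successors {w, z, t}): φ is true.
  z (successors {u, x, y, t}): φ is true.
  t (successors {u, v, w, y, z}): φ is true.
For instance, at v:
  At v: Dia p is true, q is true, so Dia p and q is true.
    At v: Dia p requires p at some successor in {v, w, x}.
      p holds at v, so Dia p is true at v.
Satisfying worlds: {u, v, x, y, z, t}

6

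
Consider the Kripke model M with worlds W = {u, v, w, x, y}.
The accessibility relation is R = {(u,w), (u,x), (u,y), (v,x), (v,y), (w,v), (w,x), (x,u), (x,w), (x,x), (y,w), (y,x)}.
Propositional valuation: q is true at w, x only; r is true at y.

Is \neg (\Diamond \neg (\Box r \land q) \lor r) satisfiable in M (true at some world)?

Let φ = \neg (\Diamond \neg (\Box r \land q) \lor r). Evaluate φ at each world:
  u (successors {w, x, y}): φ is false.
  v (successors {x, y}): φ is false.
  w (successors {v, x}): φ is false.
  x (successors {u, w, x}): φ is false.
  y (successors {w, x}): φ is false.
For instance, at u:
  At u: \Diamond \neg (\Box r \land q) \lor r is true, so \neg (\Diamond \neg (\Box r \land q) \lor r) is false.
    At u: \Diamond \neg (\Box r \land q) is true, r is false, so \Diamond \neg (\Box r \land q) \lor r is true.
      At u: \Diamond \neg (\Box r \land q) requires \neg (\Box r \land q) at some successor in {w, x, y}.
        \neg (\Box r \land q) holds at w, so \Diamond \neg (\Box r \land q) is true at u.

No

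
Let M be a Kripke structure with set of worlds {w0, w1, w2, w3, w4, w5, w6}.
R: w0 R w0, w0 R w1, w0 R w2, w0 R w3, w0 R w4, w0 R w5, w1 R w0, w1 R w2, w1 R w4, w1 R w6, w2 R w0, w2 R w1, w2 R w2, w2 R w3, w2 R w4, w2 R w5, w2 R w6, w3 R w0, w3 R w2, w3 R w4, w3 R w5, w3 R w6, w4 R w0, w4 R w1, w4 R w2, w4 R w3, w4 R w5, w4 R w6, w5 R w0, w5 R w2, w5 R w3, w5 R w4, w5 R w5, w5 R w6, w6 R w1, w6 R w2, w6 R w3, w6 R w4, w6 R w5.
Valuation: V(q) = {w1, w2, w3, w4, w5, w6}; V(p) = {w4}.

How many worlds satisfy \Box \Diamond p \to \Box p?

Let φ = \Box \Diamond p \to \Box p. Evaluate φ at each world:
  w0 (successors {w0, w1, w2, w3, w4, w5}): φ is true.
  w1 (successors {w0, w2, w4, w6}): φ is true.
  w2 (successors {w0, w1, w2, w3, w4, w5, w6}): φ is true.
  w3 (successors {w0, w2, w4, w5, w6}): φ is true.
  w4 (successors {w0, w1, w2, w3, w5, w6}): φ is false.
  w5 (successors {w0, w2, w3, w4, w5, w6}): φ is true.
  w6 (successors {w1, w2, w3, w4, w5}): φ is true.
For instance, at w4:
  At w4: \Box \Diamond p is true, \Box p is false, so \Box \Diamond p \to \Box p is false.
    At w4: \Box \Diamond p requires \Diamond p at every successor {w0, w1, w2, w3, w5, w6}.
      At w0: \Diamond p is true.
      At w1: \Diamond p is true.
      At w2: \Diamond p is true.
      At w3: \Diamond p is true.
      At w5: \Diamond p is true.
      At w6: \Diamond p is true.
    So \Box \Diamond p is true at w4.
    At w4: \Box p requires p at every successor {w0, w1, w2, w3, w5, w6}.
      p fails at w0, so \Box p is false at w4.
Satisfying worlds: {w0, w1, w2, w3, w5, w6}

6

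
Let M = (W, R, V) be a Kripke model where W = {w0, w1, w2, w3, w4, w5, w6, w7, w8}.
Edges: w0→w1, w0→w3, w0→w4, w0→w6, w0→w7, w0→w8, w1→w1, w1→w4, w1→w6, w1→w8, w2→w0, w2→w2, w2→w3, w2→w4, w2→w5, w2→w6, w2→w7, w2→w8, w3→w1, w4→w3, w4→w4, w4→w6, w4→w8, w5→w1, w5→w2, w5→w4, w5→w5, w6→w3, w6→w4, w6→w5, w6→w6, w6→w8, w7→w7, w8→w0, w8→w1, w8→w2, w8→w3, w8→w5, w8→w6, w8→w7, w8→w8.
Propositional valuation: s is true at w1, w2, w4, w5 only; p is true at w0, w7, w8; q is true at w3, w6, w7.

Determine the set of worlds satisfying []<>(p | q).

w1, w3, w7

Let φ = []<>(p | q). Evaluate φ at each world:
  w0 (successors {w1, w3, w4, w6, w7, w8}): φ is false.
  w1 (successors {w1, w4, w6, w8}): φ is true.
  w2 (successors {w0, w2, w3, w4, w5, w6, w7, w8}): φ is false.
  w3 (successors {w1}): φ is true.
  w4 (successors {w3, w4, w6, w8}): φ is false.
  w5 (successors {w1, w2, w4, w5}): φ is false.
  w6 (successors {w3, w4, w5, w6, w8}): φ is false.
  w7 (successors {w7}): φ is true.
  w8 (successors {w0, w1, w2, w3, w5, w6, w7, w8}): φ is false.
For instance, at w2:
  At w2: []<>(p | q) requires <>(p | q) at every successor {w0, w2, w3, w4, w5, w6, w7, w8}.
    <>(p | q) fails at w3, so []<>(p | q) is false at w2.
      At w3: <>(p | q) requires p | q at some successor in {w1}.
        At w1: p | q is false.
      So <>(p | q) is false at w3.
Satisfying worlds: {w1, w3, w7}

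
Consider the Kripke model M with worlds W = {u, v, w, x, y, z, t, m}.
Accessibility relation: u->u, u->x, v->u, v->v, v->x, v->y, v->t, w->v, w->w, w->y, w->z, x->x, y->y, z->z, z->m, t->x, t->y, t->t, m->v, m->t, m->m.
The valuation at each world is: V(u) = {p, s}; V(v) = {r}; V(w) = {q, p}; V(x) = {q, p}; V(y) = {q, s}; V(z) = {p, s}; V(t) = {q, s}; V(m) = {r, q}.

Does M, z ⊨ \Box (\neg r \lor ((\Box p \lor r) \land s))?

Recall that \Box ψ holds at a world iff ψ holds at every accessible world, and \Diamond ψ holds iff ψ holds at some accessible world.
At z: \Box (\neg r \lor ((\Box p \lor r) \land s)) requires \neg r \lor ((\Box p \lor r) \land s) at every successor {z, m}.
  \neg r \lor ((\Box p \lor r) \land s) fails at m, so \Box (\neg r \lor ((\Box p \lor r) \land s)) is false at z.
    At m: \neg r is false, (\Box p \lor r) \land s is false, so \neg r \lor ((\Box p \lor r) \land s) is false.
      At m: \Box p \lor r is true, s is false, so (\Box p \lor r) \land s is false.

No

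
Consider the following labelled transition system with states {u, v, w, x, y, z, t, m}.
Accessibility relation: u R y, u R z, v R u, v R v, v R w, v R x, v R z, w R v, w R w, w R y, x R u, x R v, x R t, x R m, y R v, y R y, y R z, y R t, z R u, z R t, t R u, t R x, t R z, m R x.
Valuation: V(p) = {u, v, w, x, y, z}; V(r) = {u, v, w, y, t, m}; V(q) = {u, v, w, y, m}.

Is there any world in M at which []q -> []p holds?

Recall that []ψ holds at a world iff ψ holds at every accessible world, and <>ψ holds iff ψ holds at some accessible world.
Let φ = []q -> []p. Evaluate φ at each world:
  u (successors {y, z}): φ is true.
  v (successors {u, v, w, x, z}): φ is true.
  w (successors {v, w, y}): φ is true.
  x (successors {u, v, t, m}): φ is true.
  y (successors {v, y, z, t}): φ is true.
  z (successors {u, t}): φ is true.
  t (successors {u, x, z}): φ is true.
  m (successors {x}): φ is true.
Detail at u (witness):
  At u: []q is false, []p is true, so []q -> []p is true.
    At u: []q requires q at every successor {y, z}.
      q fails at z, so []q is false at u.
    At u: []p requires p at every successor {y, z}.
      At y: p is true.
      At z: p is true.
    So []p is true at u.

Yes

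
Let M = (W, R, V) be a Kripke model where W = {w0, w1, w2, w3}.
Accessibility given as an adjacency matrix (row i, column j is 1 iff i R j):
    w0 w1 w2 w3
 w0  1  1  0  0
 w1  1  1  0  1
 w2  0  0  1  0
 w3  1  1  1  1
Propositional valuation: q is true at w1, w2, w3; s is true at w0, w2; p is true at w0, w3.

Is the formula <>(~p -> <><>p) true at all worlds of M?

Let φ = <>(~p -> <><>p). Evaluate φ at each world:
  w0 (successors {w0, w1}): φ is true.
  w1 (successors {w0, w1, w3}): φ is true.
  w2 (successors {w2}): φ is false.
  w3 (successors {w0, w1, w2, w3}): φ is true.
Detail at w2 (counterexample):
  At w2: <>(~p -> <><>p) requires ~p -> <><>p at some successor in {w2}.
    At w2: ~p -> <><>p is false.
  So <>(~p -> <><>p) is false at w2.

No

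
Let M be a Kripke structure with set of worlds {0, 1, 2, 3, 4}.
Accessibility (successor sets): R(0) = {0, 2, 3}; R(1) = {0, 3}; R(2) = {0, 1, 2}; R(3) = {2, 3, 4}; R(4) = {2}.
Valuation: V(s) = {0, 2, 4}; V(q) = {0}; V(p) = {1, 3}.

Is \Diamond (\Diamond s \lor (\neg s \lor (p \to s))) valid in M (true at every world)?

Yes

Recall that \Diamond ψ holds at a world iff ψ holds at some accessible world.
Let φ = \Diamond (\Diamond s \lor (\neg s \lor (p \to s))). Evaluate φ at each world:
  0 (successors {0, 2, 3}): φ is true.
  1 (successors {0, 3}): φ is true.
  2 (successors {0, 1, 2}): φ is true.
  3 (successors {2, 3, 4}): φ is true.
  4 (successors {2}): φ is true.
For instance, at 0:
  At 0: \Diamond (\Diamond s \lor (\neg s \lor (p \to s))) requires \Diamond s \lor (\neg s \lor (p \to s)) at some successor in {0, 2, 3}.
    \Diamond s \lor (\neg s \lor (p \to s)) holds at 0, so \Diamond (\Diamond s \lor (\neg s \lor (p \to s))) is true at 0.
      At 0: \Diamond s is true, \neg s \lor (p \to s) is true, so \Diamond s \lor (\neg s \lor (p \to s)) is true.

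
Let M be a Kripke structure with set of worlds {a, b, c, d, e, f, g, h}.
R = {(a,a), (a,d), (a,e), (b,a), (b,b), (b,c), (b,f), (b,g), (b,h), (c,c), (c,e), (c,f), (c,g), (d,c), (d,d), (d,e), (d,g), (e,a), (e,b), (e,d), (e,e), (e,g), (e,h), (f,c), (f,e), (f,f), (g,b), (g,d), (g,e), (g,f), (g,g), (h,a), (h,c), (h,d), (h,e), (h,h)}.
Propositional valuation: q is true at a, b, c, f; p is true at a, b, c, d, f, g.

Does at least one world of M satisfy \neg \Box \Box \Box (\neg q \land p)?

Let φ = \neg \Box \Box \Box (\neg q \land p). Evaluate φ at each world:
  a (successors {a, d, e}): φ is true.
  b (successors {a, b, c, f, g, h}): φ is true.
  c (successors {c, e, f, g}): φ is true.
  d (successors {c, d, e, g}): φ is true.
  e (successors {a, b, d, e, g, h}): φ is true.
  f (successors {c, e, f}): φ is true.
  g (successors {b, d, e, f, g}): φ is true.
  h (successors {a, c, d, e, h}): φ is true.
Detail at a (witness):
  At a: \Box \Box \Box (\neg q \land p) is false, so \neg \Box \Box \Box (\neg q \land p) is true.
    At a: \Box \Box \Box (\neg q \land p) requires \Box \Box (\neg q \land p) at every successor {a, d, e}.
      \Box \Box (\neg q \land p) fails at a, so \Box \Box \Box (\neg q \land p) is false at a.

Yes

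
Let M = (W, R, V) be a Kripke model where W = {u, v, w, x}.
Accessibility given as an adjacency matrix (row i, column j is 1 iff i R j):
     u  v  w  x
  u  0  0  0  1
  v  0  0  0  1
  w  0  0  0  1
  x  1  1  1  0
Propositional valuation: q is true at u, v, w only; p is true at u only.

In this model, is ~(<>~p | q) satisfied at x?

No

At x: <>~p | q is true, so ~(<>~p | q) is false.
  At x: <>~p is true, q is false, so <>~p | q is true.
    At x: <>~p requires ~p at some successor in {u, v, w}.
      ~p holds at v, so <>~p is true at x.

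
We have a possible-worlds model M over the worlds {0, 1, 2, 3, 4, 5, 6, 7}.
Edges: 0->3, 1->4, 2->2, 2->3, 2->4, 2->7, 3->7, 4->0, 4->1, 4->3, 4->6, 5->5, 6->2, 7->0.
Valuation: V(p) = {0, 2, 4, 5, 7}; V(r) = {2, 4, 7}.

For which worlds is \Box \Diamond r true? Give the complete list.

Let φ = \Box \Diamond r. Evaluate φ at each world:
  0 (successors {3}): φ is true.
  1 (successors {4}): φ is false.
  2 (successors {2, 3, 4, 7}): φ is false.
  3 (successors {7}): φ is false.
  4 (successors {0, 1, 3, 6}): φ is false.
  5 (successors {5}): φ is false.
  6 (successors {2}): φ is true.
  7 (successors {0}): φ is false.
For instance, at 3:
  At 3: \Box \Diamond r requires \Diamond r at every successor {7}.
    \Diamond r fails at 7, so \Box \Diamond r is false at 3.
      At 7: \Diamond r requires r at some successor in {0}.
        At 0: r is false.
      So \Diamond r is false at 7.
Satisfying worlds: {0, 6}

0, 6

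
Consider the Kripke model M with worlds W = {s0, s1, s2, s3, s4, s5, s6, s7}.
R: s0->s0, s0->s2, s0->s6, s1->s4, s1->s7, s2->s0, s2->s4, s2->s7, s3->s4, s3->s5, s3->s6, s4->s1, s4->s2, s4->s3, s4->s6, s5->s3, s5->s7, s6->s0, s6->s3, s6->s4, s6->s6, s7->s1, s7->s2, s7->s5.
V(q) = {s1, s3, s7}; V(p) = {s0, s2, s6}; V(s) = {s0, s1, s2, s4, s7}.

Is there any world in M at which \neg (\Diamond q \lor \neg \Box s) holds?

No

Let φ = \neg (\Diamond q \lor \neg \Box s). Evaluate φ at each world:
  s0 (successors {s0, s2, s6}): φ is false.
  s1 (successors {s4, s7}): φ is false.
  s2 (successors {s0, s4, s7}): φ is false.
  s3 (successors {s4, s5, s6}): φ is false.
  s4 (successors {s1, s2, s3, s6}): φ is false.
  s5 (successors {s3, s7}): φ is false.
  s6 (successors {s0, s3, s4, s6}): φ is false.
  s7 (successors {s1, s2, s5}): φ is false.
For instance, at s3:
  At s3: \Diamond q \lor \neg \Box s is true, so \neg (\Diamond q \lor \neg \Box s) is false.
    At s3: \Diamond q is false, \neg \Box s is true, so \Diamond q \lor \neg \Box s is true.
      At s3: \Diamond q requires q at some successor in {s4, s5, s6}.
        At s4: q is false.
        At s5: q is false.
        At s6: q is false.
      So \Diamond q is false at s3.
      At s3: \Box s is false, so \neg \Box s is true.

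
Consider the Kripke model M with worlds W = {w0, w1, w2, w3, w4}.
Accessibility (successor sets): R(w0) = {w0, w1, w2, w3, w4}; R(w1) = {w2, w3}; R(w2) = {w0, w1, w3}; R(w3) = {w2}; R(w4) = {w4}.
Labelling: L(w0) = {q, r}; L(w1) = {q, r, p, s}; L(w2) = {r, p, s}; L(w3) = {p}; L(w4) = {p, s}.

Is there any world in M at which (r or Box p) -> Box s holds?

Yes

Recall that Box ψ holds at a world iff ψ holds at every accessible world, and Dia ψ holds iff ψ holds at some accessible world.
Let φ = (r or Box p) -> Box s. Evaluate φ at each world:
  w0 (successors {w0, w1, w2, w3, w4}): φ is false.
  w1 (successors {w2, w3}): φ is false.
  w2 (successors {w0, w1, w3}): φ is false.
  w3 (successors {w2}): φ is true.
  w4 (successors {w4}): φ is true.
Detail at w3 (witness):
  At w3: r or Box p is true, Box s is true, so (r or Box p) -> Box s is true.
    At w3: r is false, Box p is true, so r or Box p is true.
      At w3: Box p requires p at every successor {w2}.
        At w2: p is true.
      So Box p is true at w3.
    At w3: Box s requires s at every successor {w2}.
      At w2: s is true.
    So Box s is true at w3.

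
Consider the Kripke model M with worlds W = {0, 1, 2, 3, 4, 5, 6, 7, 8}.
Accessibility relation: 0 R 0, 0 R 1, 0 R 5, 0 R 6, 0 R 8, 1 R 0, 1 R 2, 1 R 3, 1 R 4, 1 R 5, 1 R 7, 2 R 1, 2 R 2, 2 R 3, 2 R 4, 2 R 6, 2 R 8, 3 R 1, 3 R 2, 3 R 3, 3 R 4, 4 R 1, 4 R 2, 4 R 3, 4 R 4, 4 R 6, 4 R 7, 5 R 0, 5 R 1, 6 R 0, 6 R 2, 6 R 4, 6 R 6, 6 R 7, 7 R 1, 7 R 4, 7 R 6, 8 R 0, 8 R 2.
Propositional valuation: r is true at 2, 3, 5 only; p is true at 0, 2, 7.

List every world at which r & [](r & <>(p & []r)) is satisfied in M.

Let φ = r & [](r & <>(p & []r)). Evaluate φ at each world:
  0 (successors {0, 1, 5, 6, 8}): φ is false.
  1 (successors {0, 2, 3, 4, 5, 7}): φ is false.
  2 (successors {1, 2, 3, 4, 6, 8}): φ is false.
  3 (successors {1, 2, 3, 4}): φ is false.
  4 (successors {1, 2, 3, 4, 6, 7}): φ is false.
  5 (successors {0, 1}): φ is false.
  6 (successors {0, 2, 4, 6, 7}): φ is false.
  7 (successors {1, 4, 6}): φ is false.
  8 (successors {0, 2}): φ is false.
For instance, at 5:
  At 5: r is true, [](r & <>(p & []r)) is false, so r & [](r & <>(p & []r)) is false.
    At 5: [](r & <>(p & []r)) requires r & <>(p & []r) at every successor {0, 1}.
      r & <>(p & []r) fails at 0, so [](r & <>(p & []r)) is false at 5.
Satisfying worlds: none.

none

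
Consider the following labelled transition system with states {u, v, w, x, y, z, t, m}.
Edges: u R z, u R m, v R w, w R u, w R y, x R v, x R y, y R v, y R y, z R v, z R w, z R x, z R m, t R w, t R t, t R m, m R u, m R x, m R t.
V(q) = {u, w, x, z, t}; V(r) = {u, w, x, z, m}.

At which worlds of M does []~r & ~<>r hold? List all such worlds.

Let φ = []~r & ~<>r. Evaluate φ at each world:
  u (successors {z, m}): φ is false.
  v (successors {w}): φ is false.
  w (successors {u, y}): φ is false.
  x (successors {v, y}): φ is true.
  y (successors {v, y}): φ is true.
  z (successors {v, w, x, m}): φ is false.
  t (successors {w, t, m}): φ is false.
  m (successors {u, x, t}): φ is false.
For instance, at v:
  At v: []~r is false, ~<>r is false, so []~r & ~<>r is false.
    At v: []~r requires ~r at every successor {w}.
      ~r fails at w, so []~r is false at v.
    At v: <>r is true, so ~<>r is false.
      At v: <>r requires r at some successor in {w}.
        r holds at w, so <>r is true at v.
Satisfying worlds: {x, y}

x, y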